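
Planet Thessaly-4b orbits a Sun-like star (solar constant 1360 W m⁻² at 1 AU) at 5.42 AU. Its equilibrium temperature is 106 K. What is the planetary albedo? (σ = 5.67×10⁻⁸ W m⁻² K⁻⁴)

Flux at 5.42 AU: S = 1360/5.42² = 46.3 W m⁻².
From T_eq⁴ = S(1−A)/(4σ): 1−A = 4σT_eq⁴/S.
1−A = 4 × 5.67×10⁻⁸ × (106)⁴ / 46.3 = 0.618.

A ≈ 0.38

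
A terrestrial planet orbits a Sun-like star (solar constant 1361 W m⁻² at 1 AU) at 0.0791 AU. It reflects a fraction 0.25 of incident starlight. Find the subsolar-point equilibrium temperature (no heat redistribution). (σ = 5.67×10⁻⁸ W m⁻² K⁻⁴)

Flux at 0.0791 AU: S = 1361/0.0791² = 2.18×10⁵ W m⁻².
At the subsolar point the surface absorbs S(1−A) and emits σT⁴ per unit area — no factor of 4, since only the local patch is in balance.
T = [2.18×10⁵ × 0.75 / 5.67×10⁻⁸]^(1/4) = (2.88×10¹²)^(1/4) = 1300 K.

T_ss ≈ 1300 K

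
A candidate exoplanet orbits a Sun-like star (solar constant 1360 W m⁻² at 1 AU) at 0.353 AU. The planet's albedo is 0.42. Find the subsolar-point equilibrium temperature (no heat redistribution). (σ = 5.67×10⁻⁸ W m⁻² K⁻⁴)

T_ss ≈ 578 K

Flux at 0.353 AU: S = 1360/0.353² = 1.09×10⁴ W m⁻².
At the subsolar point the surface absorbs S(1−A) and emits σT⁴ per unit area — no factor of 4, since only the local patch is in balance.
T = [1.09×10⁴ × 0.58 / 5.67×10⁻⁸]^(1/4) = (1.12×10¹¹)^(1/4) = 578 K.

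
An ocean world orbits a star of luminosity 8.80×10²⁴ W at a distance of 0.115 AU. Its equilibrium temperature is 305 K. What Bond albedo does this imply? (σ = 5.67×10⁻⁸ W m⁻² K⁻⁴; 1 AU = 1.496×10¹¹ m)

A ≈ 0.17

d = 0.115 AU = 1.72×10¹⁰ m.
Flux: S = L/(4πd²) = 8.80×10²⁴/(4π×(1.72×10¹⁰)²) = 2370 W m⁻².
From T_eq⁴ = S(1−A)/(4σ): 1−A = 4σT_eq⁴/S.
1−A = 4 × 5.67×10⁻⁸ × (305)⁴ / 2370 = 0.830.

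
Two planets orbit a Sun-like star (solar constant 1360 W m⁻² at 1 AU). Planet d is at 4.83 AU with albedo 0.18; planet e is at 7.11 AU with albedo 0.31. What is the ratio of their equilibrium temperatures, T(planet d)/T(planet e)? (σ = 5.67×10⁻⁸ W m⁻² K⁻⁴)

T₁/T₂ ≈ 1.267

T_eq = [S₀(1−A)/(4σd²)]^(1/4), so T ∝ (1−A)^(1/4) / √d.
T₁ = [1360×0.82/(4×5.67×10⁻⁸×4.83²)]^(1/4) = 120.49 K.
T₂ = [1360×0.69/(4×5.67×10⁻⁸×7.11²)]^(1/4) = 95.12 K.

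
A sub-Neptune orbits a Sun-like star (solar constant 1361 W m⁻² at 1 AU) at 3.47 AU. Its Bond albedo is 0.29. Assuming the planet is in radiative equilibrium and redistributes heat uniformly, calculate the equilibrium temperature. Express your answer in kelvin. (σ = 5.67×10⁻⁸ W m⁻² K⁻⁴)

T_eq ≈ 137 K

Flux at 3.47 AU: S = 1361/3.47² = 113 W m⁻².
Energy balance: absorbed = emitted ⇒ πR²·S(1−A) = 4πR²·σT_eq⁴, so T_eq⁴ = S(1−A)/(4σ).
T_eq = [113 × 0.71 / (4 × 5.67×10⁻⁸)]^(1/4) = (3.54×10⁸)^(1/4) = 137 K.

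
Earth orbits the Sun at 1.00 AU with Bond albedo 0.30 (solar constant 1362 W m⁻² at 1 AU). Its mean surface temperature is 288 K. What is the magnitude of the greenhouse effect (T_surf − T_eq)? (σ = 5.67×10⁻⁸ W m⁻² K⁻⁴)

S = 1362/1.00² = 1362 W m⁻².
T_eq = [S(1−A)/(4σ)]^(1/4) = [1362×0.70/(4×5.67×10⁻⁸)]^(1/4) = 254.6 K.
ΔT = T_surf − T_eq = 288 − 254.6.

ΔT ≈ 33.4 K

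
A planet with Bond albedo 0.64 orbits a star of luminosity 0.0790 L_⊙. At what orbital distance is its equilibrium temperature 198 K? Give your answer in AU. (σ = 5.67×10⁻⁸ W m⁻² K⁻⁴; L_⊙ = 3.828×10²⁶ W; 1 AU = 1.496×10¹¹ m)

L = 0.0790 × 3.828×10²⁶ = 3.02×10²⁵ W.
From T_eq⁴ = L(1−A)/(16πσd²): d = √[L(1−A)/(16πσT_eq⁴)].
d = √[3.02×10²⁵ × 0.36 / (16π × 5.67×10⁻⁸ × (198)⁴)] = 4.99×10¹⁰ m = 0.333 AU.

d ≈ 0.333 AU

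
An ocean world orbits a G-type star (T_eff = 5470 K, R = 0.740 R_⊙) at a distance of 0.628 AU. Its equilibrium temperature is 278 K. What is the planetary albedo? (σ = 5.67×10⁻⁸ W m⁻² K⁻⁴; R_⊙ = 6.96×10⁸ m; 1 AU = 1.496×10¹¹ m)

A ≈ 0.11

R_⋆ = 0.740 × 6.96×10⁸ = 5.15×10⁸ m.
d = 0.628 AU = 9.39×10¹⁰ m.
L = 4πR_⋆²σT_⋆⁴ = 4π(5.15×10⁸)² × 5.67×10⁻⁸ × (5470)⁴ = 1.69×10²⁶ W.
S = L/(4πd²) = 1530 W m⁻².
From T_eq⁴ = S(1−A)/(4σ): 1−A = 4σT_eq⁴/S.
1−A = 4 × 5.67×10⁻⁸ × (278)⁴ / 1530 = 0.888.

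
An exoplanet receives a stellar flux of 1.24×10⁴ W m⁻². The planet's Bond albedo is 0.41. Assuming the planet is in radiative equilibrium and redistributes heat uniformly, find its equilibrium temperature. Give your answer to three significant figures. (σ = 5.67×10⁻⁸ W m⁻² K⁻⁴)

T_eq ≈ 424 K

Energy balance: absorbed = emitted ⇒ πR²·S(1−A) = 4πR²·σT_eq⁴, so T_eq⁴ = S(1−A)/(4σ).
T_eq = [1.24×10⁴ × 0.59 / (4 × 5.67×10⁻⁸)]^(1/4) = (3.23×10¹⁰)^(1/4) = 424 K.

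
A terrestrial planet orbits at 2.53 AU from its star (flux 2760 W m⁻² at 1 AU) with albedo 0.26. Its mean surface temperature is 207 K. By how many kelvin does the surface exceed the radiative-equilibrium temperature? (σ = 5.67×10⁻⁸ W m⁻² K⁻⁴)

S = 2760/2.53² = 431.2 W m⁻².
T_eq = [S(1−A)/(4σ)]^(1/4) = [431.2×0.74/(4×5.67×10⁻⁸)]^(1/4) = 193.7 K.
ΔT = T_surf − T_eq = 207 − 193.7.

ΔT ≈ 13.3 K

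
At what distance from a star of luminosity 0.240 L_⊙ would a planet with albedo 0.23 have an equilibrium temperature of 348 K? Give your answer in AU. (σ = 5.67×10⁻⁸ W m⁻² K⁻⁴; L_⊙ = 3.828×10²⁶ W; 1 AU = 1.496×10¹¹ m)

d ≈ 0.275 AU

L = 0.240 × 3.828×10²⁶ = 9.19×10²⁵ W.
From T_eq⁴ = L(1−A)/(16πσd²): d = √[L(1−A)/(16πσT_eq⁴)].
d = √[9.19×10²⁵ × 0.77 / (16π × 5.67×10⁻⁸ × (348)⁴)] = 4.11×10¹⁰ m = 0.275 AU.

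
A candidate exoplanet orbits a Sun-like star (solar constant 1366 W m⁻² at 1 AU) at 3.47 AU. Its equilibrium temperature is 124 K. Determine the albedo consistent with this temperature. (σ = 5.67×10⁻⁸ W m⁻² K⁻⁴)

Flux at 3.47 AU: S = 1366/3.47² = 113 W m⁻².
From T_eq⁴ = S(1−A)/(4σ): 1−A = 4σT_eq⁴/S.
1−A = 4 × 5.67×10⁻⁸ × (124)⁴ / 113 = 0.473.

A ≈ 0.53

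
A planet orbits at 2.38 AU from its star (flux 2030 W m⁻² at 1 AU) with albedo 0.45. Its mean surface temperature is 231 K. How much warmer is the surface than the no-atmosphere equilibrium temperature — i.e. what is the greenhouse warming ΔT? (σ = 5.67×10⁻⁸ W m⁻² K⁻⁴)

S = 2030/2.38² = 358.4 W m⁻².
T_eq = [S(1−A)/(4σ)]^(1/4) = [358.4×0.55/(4×5.67×10⁻⁸)]^(1/4) = 171.7 K.
ΔT = T_surf − T_eq = 231 − 171.7.

ΔT ≈ 59.3 K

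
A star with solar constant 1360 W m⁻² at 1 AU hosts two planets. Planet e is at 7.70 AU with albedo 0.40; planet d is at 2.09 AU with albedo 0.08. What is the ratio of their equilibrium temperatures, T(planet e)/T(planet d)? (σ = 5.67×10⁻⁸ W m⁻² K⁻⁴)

T₁/T₂ ≈ 0.468

T_eq = [S₀(1−A)/(4σd²)]^(1/4), so T ∝ (1−A)^(1/4) / √d.
T₁ = [1360×0.60/(4×5.67×10⁻⁸×7.70²)]^(1/4) = 88.26 K.
T₂ = [1360×0.92/(4×5.67×10⁻⁸×2.09²)]^(1/4) = 188.52 K.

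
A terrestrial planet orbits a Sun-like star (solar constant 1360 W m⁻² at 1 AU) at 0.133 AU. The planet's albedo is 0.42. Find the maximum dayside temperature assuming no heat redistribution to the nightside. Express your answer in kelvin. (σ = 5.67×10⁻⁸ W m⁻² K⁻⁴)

Flux at 0.133 AU: S = 1360/0.133² = 7.69×10⁴ W m⁻².
With no redistribution each surface element balances locally: S(1−A) = σT⁴.
T = [7.69×10⁴ × 0.58 / 5.67×10⁻⁸]^(1/4) = (7.86×10¹¹)^(1/4) = 942 K.

T_ss ≈ 942 K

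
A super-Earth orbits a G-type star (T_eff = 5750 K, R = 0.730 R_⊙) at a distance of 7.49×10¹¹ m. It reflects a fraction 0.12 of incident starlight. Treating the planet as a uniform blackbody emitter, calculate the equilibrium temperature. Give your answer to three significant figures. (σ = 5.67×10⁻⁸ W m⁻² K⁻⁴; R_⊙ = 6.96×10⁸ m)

T_eq ≈ 103 K

R_⋆ = 0.730 × 6.96×10⁸ = 5.08×10⁸ m.
L = 4πR_⋆²σT_⋆⁴ = 4π(5.08×10⁸)² × 5.67×10⁻⁸ × (5750)⁴ = 2.01×10²⁶ W.
S = L/(4πd²) = 28.5 W m⁻².
Energy balance: absorbed = emitted ⇒ πR²·S(1−A) = 4πR²·σT_eq⁴, so T_eq⁴ = S(1−A)/(4σ).
T_eq = [28.5 × 0.88 / (4 × 5.67×10⁻⁸)]^(1/4) = (1.11×10⁸)^(1/4) = 103 K.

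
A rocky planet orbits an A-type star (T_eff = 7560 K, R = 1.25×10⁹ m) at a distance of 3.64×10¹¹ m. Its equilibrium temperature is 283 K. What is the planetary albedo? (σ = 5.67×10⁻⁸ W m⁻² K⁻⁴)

A ≈ 0.33

L = 4πR_⋆²σT_⋆⁴ = 4π(1.25×10⁹)² × 5.67×10⁻⁸ × (7560)⁴ = 3.64×10²⁷ W.
S = L/(4πd²) = 2180 W m⁻².
From T_eq⁴ = S(1−A)/(4σ): 1−A = 4σT_eq⁴/S.
1−A = 4 × 5.67×10⁻⁸ × (283)⁴ / 2180 = 0.666.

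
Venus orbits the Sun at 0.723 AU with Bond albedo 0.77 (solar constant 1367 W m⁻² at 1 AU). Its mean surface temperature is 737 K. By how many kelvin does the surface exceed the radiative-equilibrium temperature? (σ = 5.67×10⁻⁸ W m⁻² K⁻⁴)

S = 1367/0.723² = 2615 W m⁻².
T_eq = [S(1−A)/(4σ)]^(1/4) = [2615×0.23/(4×5.67×10⁻⁸)]^(1/4) = 226.9 K.
ΔT = T_surf − T_eq = 737 − 226.9.

ΔT ≈ 510.1 K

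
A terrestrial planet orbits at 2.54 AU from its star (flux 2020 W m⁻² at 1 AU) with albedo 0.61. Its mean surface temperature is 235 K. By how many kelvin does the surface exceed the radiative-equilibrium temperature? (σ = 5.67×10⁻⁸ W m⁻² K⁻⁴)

S = 2020/2.54² = 313.1 W m⁻².
T_eq = [S(1−A)/(4σ)]^(1/4) = [313.1×0.39/(4×5.67×10⁻⁸)]^(1/4) = 152.3 K.
ΔT = T_surf − T_eq = 235 − 152.3.

ΔT ≈ 82.7 K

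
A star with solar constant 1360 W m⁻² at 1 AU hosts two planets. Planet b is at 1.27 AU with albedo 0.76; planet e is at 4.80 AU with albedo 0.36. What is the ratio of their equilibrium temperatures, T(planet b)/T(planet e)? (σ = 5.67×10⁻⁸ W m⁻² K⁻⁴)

T₁/T₂ ≈ 1.521

T_eq = [S₀(1−A)/(4σd²)]^(1/4), so T ∝ (1−A)^(1/4) / √d.
T₁ = [1360×0.24/(4×5.67×10⁻⁸×1.27²)]^(1/4) = 172.83 K.
T₂ = [1360×0.64/(4×5.67×10⁻⁸×4.80²)]^(1/4) = 113.61 K.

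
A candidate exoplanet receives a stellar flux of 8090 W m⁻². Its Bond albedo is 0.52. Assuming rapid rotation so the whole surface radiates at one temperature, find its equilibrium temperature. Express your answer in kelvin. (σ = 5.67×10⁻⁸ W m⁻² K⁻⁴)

T_eq ≈ 362 K

Energy balance: absorbed = emitted ⇒ πR²·S(1−A) = 4πR²·σT_eq⁴, so T_eq⁴ = S(1−A)/(4σ).
T_eq = [8090 × 0.48 / (4 × 5.67×10⁻⁸)]^(1/4) = (1.71×10¹⁰)^(1/4) = 362 K.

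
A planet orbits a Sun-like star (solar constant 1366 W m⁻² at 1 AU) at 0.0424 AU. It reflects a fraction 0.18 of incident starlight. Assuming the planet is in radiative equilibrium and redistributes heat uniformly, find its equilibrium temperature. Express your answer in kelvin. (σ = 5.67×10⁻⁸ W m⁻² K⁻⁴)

T_eq ≈ 1290 K

Flux at 0.0424 AU: S = 1366/0.0424² = 7.60×10⁵ W m⁻².
Energy balance: absorbed = emitted ⇒ πR²·S(1−A) = 4πR²·σT_eq⁴, so T_eq⁴ = S(1−A)/(4σ).
T_eq = [7.60×10⁵ × 0.82 / (4 × 5.67×10⁻⁸)]^(1/4) = (2.75×10¹²)^(1/4) = 1290 K.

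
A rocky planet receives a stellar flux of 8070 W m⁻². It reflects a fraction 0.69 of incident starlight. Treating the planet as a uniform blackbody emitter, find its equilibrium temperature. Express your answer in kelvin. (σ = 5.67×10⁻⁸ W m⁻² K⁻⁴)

T_eq ≈ 324 K

Energy balance: absorbed = emitted ⇒ πR²·S(1−A) = 4πR²·σT_eq⁴, so T_eq⁴ = S(1−A)/(4σ).
T_eq = [8070 × 0.31 / (4 × 5.67×10⁻⁸)]^(1/4) = (1.10×10¹⁰)^(1/4) = 324 K.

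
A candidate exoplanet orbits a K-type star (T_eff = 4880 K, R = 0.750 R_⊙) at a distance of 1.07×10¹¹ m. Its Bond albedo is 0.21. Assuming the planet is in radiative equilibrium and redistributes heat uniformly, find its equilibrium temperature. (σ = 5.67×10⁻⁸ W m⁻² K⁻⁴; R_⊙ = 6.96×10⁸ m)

T_eq ≈ 227 K

R_⋆ = 0.750 × 6.96×10⁸ = 5.22×10⁸ m.
L = 4πR_⋆²σT_⋆⁴ = 4π(5.22×10⁸)² × 5.67×10⁻⁸ × (4880)⁴ = 1.10×10²⁶ W.
S = L/(4πd²) = 765 W m⁻².
Energy balance: absorbed = emitted ⇒ πR²·S(1−A) = 4πR²·σT_eq⁴, so T_eq⁴ = S(1−A)/(4σ).
T_eq = [765 × 0.79 / (4 × 5.67×10⁻⁸)]^(1/4) = (2.67×10⁹)^(1/4) = 227 K.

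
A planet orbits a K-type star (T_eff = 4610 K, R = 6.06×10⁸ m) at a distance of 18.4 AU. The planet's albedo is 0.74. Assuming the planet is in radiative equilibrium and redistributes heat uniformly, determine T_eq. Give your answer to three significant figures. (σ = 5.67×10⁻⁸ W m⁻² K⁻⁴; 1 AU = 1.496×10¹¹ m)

T_eq ≈ 34.5 K

d = 18.4 AU = 2.75×10¹² m.
L = 4πR_⋆²σT_⋆⁴ = 4π(6.06×10⁸)² × 5.67×10⁻⁸ × (4610)⁴ = 1.18×10²⁶ W.
S = L/(4πd²) = 1.24 W m⁻².
Energy balance: absorbed = emitted ⇒ πR²·S(1−A) = 4πR²·σT_eq⁴, so T_eq⁴ = S(1−A)/(4σ).
T_eq = [1.24 × 0.26 / (4 × 5.67×10⁻⁸)]^(1/4) = (1.42×10⁶)^(1/4) = 34.5 K.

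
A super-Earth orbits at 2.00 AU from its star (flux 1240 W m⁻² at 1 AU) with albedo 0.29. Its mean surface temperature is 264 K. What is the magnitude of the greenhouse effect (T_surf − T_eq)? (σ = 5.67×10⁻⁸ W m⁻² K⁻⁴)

ΔT ≈ 87.5 K

S = 1240/2.00² = 310.0 W m⁻².
T_eq = [S(1−A)/(4σ)]^(1/4) = [310.0×0.71/(4×5.67×10⁻⁸)]^(1/4) = 176.5 K.
ΔT = T_surf − T_eq = 264 − 176.5.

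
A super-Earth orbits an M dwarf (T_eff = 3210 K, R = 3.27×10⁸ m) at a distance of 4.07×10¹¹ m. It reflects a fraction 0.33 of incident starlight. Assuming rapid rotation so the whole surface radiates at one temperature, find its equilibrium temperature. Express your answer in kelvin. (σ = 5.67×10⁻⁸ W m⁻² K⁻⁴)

L = 4πR_⋆²σT_⋆⁴ = 4π(3.27×10⁸)² × 5.67×10⁻⁸ × (3210)⁴ = 8.09×10²⁴ W.
S = L/(4πd²) = 3.89 W m⁻².
Energy balance: absorbed = emitted ⇒ πR²·S(1−A) = 4πR²·σT_eq⁴, so T_eq⁴ = S(1−A)/(4σ).
T_eq = [3.89 × 0.67 / (4 × 5.67×10⁻⁸)]^(1/4) = (1.15×10⁷)^(1/4) = 58.2 K.

T_eq ≈ 58.2 K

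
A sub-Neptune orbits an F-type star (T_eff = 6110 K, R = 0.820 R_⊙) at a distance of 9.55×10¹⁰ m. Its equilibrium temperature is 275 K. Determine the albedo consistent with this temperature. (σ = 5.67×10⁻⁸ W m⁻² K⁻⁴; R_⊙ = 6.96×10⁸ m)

R_⋆ = 0.820 × 6.96×10⁸ = 5.71×10⁸ m.
L = 4πR_⋆²σT_⋆⁴ = 4π(5.71×10⁸)² × 5.67×10⁻⁸ × (6110)⁴ = 3.23×10²⁶ W.
S = L/(4πd²) = 2820 W m⁻².
From T_eq⁴ = S(1−A)/(4σ): 1−A = 4σT_eq⁴/S.
1−A = 4 × 5.67×10⁻⁸ × (275)⁴ / 2820 = 0.460.

A ≈ 0.54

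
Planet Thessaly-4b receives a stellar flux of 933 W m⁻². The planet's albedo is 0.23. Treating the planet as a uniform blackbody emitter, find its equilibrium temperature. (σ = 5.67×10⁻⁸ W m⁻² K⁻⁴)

Energy balance: absorbed = emitted ⇒ πR²·S(1−A) = 4πR²·σT_eq⁴, so T_eq⁴ = S(1−A)/(4σ).
T_eq = [933 × 0.77 / (4 × 5.67×10⁻⁸)]^(1/4) = (3.17×10⁹)^(1/4) = 237 K.

T_eq ≈ 237 K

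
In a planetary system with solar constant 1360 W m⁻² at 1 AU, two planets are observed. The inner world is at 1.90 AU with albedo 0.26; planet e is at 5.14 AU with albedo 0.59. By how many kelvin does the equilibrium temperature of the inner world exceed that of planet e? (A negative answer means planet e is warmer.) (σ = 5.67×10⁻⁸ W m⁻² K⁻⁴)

T_eq = [S₀(1−A)/(4σd²)]^(1/4), so T ∝ (1−A)^(1/4) / √d.
T₁ = [1360×0.74/(4×5.67×10⁻⁸×1.90²)]^(1/4) = 187.24 K.
T₂ = [1360×0.41/(4×5.67×10⁻⁸×5.14²)]^(1/4) = 98.22 K.

ΔT ≈ 89.0 K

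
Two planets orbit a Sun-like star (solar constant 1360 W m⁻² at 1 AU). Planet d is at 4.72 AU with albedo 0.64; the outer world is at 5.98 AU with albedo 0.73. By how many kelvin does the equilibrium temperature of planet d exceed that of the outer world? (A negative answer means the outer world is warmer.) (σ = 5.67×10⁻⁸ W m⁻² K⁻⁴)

T_eq = [S₀(1−A)/(4σd²)]^(1/4), so T ∝ (1−A)^(1/4) / √d.
T₁ = [1360×0.36/(4×5.67×10⁻⁸×4.72²)]^(1/4) = 99.22 K.
T₂ = [1360×0.27/(4×5.67×10⁻⁸×5.98²)]^(1/4) = 82.03 K.

ΔT ≈ 17.2 K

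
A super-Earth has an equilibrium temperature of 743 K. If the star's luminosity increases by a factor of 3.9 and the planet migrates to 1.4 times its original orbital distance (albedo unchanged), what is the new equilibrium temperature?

T_eq ∝ L^(1/4) · d^(−1/2).
T′ = 743 × 3.9^(1/4) / 1.4^(1/2) = 882 K.

T_eq ≈ 882 K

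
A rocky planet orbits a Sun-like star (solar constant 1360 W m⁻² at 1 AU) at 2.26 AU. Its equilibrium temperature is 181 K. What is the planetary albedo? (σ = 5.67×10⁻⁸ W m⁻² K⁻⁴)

A ≈ 0.09

Flux at 2.26 AU: S = 1360/2.26² = 266 W m⁻².
From T_eq⁴ = S(1−A)/(4σ): 1−A = 4σT_eq⁴/S.
1−A = 4 × 5.67×10⁻⁸ × (181)⁴ / 266 = 0.914.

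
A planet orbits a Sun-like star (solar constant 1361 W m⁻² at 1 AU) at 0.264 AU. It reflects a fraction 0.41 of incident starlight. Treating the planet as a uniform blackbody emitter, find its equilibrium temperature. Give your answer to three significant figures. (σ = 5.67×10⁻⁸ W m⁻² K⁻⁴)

T_eq ≈ 475 K

Flux at 0.264 AU: S = 1361/0.264² = 1.95×10⁴ W m⁻².
Energy balance: absorbed = emitted ⇒ πR²·S(1−A) = 4πR²·σT_eq⁴, so T_eq⁴ = S(1−A)/(4σ).
T_eq = [1.95×10⁴ × 0.59 / (4 × 5.67×10⁻⁸)]^(1/4) = (5.08×10¹⁰)^(1/4) = 475 K.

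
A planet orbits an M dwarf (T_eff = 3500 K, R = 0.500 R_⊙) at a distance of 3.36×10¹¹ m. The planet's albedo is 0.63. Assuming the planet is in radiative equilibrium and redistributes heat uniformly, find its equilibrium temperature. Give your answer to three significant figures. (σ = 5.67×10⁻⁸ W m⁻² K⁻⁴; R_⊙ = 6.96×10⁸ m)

R_⋆ = 0.500 × 6.96×10⁸ = 3.48×10⁸ m.
L = 4πR_⋆²σT_⋆⁴ = 4π(3.48×10⁸)² × 5.67×10⁻⁸ × (3500)⁴ = 1.29×10²⁵ W.
S = L/(4πd²) = 9.13 W m⁻².
Energy balance: absorbed = emitted ⇒ πR²·S(1−A) = 4πR²·σT_eq⁴, so T_eq⁴ = S(1−A)/(4σ).
T_eq = [9.13 × 0.37 / (4 × 5.67×10⁻⁸)]^(1/4) = (1.49×10⁷)^(1/4) = 62.1 K.

T_eq ≈ 62.1 K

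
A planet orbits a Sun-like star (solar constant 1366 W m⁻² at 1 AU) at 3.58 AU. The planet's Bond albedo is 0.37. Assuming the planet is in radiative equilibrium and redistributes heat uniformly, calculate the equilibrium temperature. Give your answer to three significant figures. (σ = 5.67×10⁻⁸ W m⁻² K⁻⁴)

Flux at 3.58 AU: S = 1366/3.58² = 107 W m⁻².
Energy balance: absorbed = emitted ⇒ πR²·S(1−A) = 4πR²·σT_eq⁴, so T_eq⁴ = S(1−A)/(4σ).
T_eq = [107 × 0.63 / (4 × 5.67×10⁻⁸)]^(1/4) = (2.96×10⁸)^(1/4) = 131 K.

T_eq ≈ 131 K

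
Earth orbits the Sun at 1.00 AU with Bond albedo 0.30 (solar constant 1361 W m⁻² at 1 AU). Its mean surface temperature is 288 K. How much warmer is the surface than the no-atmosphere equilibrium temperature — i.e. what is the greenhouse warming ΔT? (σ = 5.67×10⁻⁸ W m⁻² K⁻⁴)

ΔT ≈ 33.4 K

S = 1361/1.00² = 1361 W m⁻².
T_eq = [S(1−A)/(4σ)]^(1/4) = [1361×0.70/(4×5.67×10⁻⁸)]^(1/4) = 254.6 K.
ΔT = T_surf − T_eq = 288 − 254.6.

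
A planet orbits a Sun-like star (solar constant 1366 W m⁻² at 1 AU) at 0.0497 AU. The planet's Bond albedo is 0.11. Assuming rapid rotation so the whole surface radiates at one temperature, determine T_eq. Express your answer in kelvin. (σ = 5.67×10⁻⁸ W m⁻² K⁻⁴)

T_eq ≈ 1210 K

Flux at 0.0497 AU: S = 1366/0.0497² = 5.53×10⁵ W m⁻².
Energy balance: absorbed = emitted ⇒ πR²·S(1−A) = 4πR²·σT_eq⁴, so T_eq⁴ = S(1−A)/(4σ).
T_eq = [5.53×10⁵ × 0.89 / (4 × 5.67×10⁻⁸)]^(1/4) = (2.17×10¹²)^(1/4) = 1210 K.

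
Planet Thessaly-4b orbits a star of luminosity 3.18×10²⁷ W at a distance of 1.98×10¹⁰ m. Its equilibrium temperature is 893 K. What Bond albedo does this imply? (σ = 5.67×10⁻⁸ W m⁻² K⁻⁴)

A ≈ 0.78

Flux: S = L/(4πd²) = 3.18×10²⁷/(4π×(1.98×10¹⁰)²) = 6.45×10⁵ W m⁻².
From T_eq⁴ = S(1−A)/(4σ): 1−A = 4σT_eq⁴/S.
1−A = 4 × 5.67×10⁻⁸ × (893)⁴ / 6.45×10⁵ = 0.223.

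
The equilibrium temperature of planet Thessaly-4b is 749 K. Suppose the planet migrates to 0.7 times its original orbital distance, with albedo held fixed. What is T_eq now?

T_eq ∝ L^(1/4) · d^(−1/2).
T′ = 749 / 0.7^(1/2) = 895 K.

T_eq ≈ 895 K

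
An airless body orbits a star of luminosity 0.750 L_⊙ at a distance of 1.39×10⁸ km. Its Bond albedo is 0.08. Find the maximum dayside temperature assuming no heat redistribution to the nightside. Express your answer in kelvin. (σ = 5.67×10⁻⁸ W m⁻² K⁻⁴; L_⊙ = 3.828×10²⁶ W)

T_ss ≈ 372 K

d = 1.39×10⁸ km = 1.39×10¹¹ m.
L = 0.750 × 3.828×10²⁶ = 2.87×10²⁶ W.
Flux: S = L/(4πd²) = 2.87×10²⁶/(4π×(1.39×10¹¹)²) = 1180 W m⁻².
With no redistribution each surface element balances locally: S(1−A) = σT⁴.
T = [1180 × 0.92 / 5.67×10⁻⁸]^(1/4) = (1.92×10¹⁰)^(1/4) = 372 K.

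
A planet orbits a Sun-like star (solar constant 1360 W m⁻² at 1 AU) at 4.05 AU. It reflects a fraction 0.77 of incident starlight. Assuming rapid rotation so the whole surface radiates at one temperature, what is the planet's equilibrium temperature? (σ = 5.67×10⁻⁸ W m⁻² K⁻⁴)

T_eq ≈ 95.8 K

Flux at 4.05 AU: S = 1360/4.05² = 82.9 W m⁻².
Energy balance: absorbed = emitted ⇒ πR²·S(1−A) = 4πR²·σT_eq⁴, so T_eq⁴ = S(1−A)/(4σ).
T_eq = [82.9 × 0.23 / (4 × 5.67×10⁻⁸)]^(1/4) = (8.41×10⁷)^(1/4) = 95.8 K.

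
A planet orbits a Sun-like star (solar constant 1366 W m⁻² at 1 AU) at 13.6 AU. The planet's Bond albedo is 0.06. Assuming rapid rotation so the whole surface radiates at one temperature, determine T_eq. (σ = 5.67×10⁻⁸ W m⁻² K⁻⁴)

Flux at 13.6 AU: S = 1366/13.6² = 7.39 W m⁻².
Energy balance: absorbed = emitted ⇒ πR²·S(1−A) = 4πR²·σT_eq⁴, so T_eq⁴ = S(1−A)/(4σ).
T_eq = [7.39 × 0.94 / (4 × 5.67×10⁻⁸)]^(1/4) = (3.06×10⁷)^(1/4) = 74.4 K.

T_eq ≈ 74.4 K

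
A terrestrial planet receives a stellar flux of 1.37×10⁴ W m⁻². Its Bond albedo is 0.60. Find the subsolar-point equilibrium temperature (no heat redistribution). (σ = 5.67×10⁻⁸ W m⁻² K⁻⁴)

At the subsolar point the surface absorbs S(1−A) and emits σT⁴ per unit area — no factor of 4, since only the local patch is in balance.
T = [1.37×10⁴ × 0.40 / 5.67×10⁻⁸]^(1/4) = (9.66×10¹⁰)^(1/4) = 558 K.

T_ss ≈ 558 K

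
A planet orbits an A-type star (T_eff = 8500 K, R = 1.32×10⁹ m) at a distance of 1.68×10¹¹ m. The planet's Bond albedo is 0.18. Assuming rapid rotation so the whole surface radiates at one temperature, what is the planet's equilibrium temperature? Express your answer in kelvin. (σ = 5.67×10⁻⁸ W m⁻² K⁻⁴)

T_eq ≈ 507 K

L = 4πR_⋆²σT_⋆⁴ = 4π(1.32×10⁹)² × 5.67×10⁻⁸ × (8500)⁴ = 6.48×10²⁷ W.
S = L/(4πd²) = 1.83×10⁴ W m⁻².
Energy balance: absorbed = emitted ⇒ πR²·S(1−A) = 4πR²·σT_eq⁴, so T_eq⁴ = S(1−A)/(4σ).
T_eq = [1.83×10⁴ × 0.82 / (4 × 5.67×10⁻⁸)]^(1/4) = (6.61×10¹⁰)^(1/4) = 507 K.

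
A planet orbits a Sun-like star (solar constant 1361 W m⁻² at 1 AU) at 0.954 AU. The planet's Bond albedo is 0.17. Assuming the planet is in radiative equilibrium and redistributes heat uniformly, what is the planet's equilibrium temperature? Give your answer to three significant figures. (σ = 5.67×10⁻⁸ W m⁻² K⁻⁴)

Flux at 0.954 AU: S = 1361/0.954² = 1500 W m⁻².
Energy balance: absorbed = emitted ⇒ πR²·S(1−A) = 4πR²·σT_eq⁴, so T_eq⁴ = S(1−A)/(4σ).
T_eq = [1500 × 0.83 / (4 × 5.67×10⁻⁸)]^(1/4) = (5.47×10⁹)^(1/4) = 272 K.

T_eq ≈ 272 K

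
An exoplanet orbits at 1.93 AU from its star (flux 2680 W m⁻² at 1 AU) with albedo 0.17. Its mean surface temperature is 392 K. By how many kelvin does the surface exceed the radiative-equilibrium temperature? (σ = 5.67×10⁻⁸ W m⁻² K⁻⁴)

S = 2680/1.93² = 719.5 W m⁻².
T_eq = [S(1−A)/(4σ)]^(1/4) = [719.5×0.83/(4×5.67×10⁻⁸)]^(1/4) = 226.5 K.
ΔT = T_surf − T_eq = 392 − 226.5.

ΔT ≈ 165.5 K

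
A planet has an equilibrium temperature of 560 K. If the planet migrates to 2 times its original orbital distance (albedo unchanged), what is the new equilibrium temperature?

T_eq ∝ L^(1/4) · d^(−1/2).
T′ = 560 / 2^(1/2) = 396 K.

T_eq ≈ 396 K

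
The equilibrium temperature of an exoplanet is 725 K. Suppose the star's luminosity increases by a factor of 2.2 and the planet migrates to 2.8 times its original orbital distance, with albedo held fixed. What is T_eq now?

T_eq ≈ 528 K

T_eq ∝ L^(1/4) · d^(−1/2).
T′ = 725 × 2.2^(1/4) / 2.8^(1/2) = 528 K.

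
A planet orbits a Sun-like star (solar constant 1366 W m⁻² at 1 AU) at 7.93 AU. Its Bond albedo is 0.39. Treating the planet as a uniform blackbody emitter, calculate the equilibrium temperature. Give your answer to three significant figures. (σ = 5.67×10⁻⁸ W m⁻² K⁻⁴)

T_eq ≈ 87.4 K

Flux at 7.93 AU: S = 1366/7.93² = 21.7 W m⁻².
Energy balance: absorbed = emitted ⇒ πR²·S(1−A) = 4πR²·σT_eq⁴, so T_eq⁴ = S(1−A)/(4σ).
T_eq = [21.7 × 0.61 / (4 × 5.67×10⁻⁸)]^(1/4) = (5.84×10⁷)^(1/4) = 87.4 K.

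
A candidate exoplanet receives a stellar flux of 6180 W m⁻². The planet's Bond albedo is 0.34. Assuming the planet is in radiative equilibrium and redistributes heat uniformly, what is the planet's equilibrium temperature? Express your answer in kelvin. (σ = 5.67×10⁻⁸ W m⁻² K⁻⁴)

Energy balance: absorbed = emitted ⇒ πR²·S(1−A) = 4πR²·σT_eq⁴, so T_eq⁴ = S(1−A)/(4σ).
T_eq = [6180 × 0.66 / (4 × 5.67×10⁻⁸)]^(1/4) = (1.80×10¹⁰)^(1/4) = 366 K.

T_eq ≈ 366 K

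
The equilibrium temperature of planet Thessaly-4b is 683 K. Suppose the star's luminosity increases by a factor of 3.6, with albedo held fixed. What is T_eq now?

T_eq ≈ 941 K

T_eq ∝ L^(1/4) · d^(−1/2).
T′ = 683 × 3.6^(1/4) = 941 K.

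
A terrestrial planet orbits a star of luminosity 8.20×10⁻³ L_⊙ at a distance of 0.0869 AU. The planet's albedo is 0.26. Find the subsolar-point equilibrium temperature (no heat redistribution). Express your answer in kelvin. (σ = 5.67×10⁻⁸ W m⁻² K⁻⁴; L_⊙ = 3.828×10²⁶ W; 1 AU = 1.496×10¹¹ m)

T_ss ≈ 373 K

d = 0.0869 AU = 1.30×10¹⁰ m.
L = 8.20×10⁻³ × 3.828×10²⁶ = 3.14×10²⁴ W.
Flux: S = L/(4πd²) = 3.14×10²⁴/(4π×(1.30×10¹⁰)²) = 1480 W m⁻².
At the subsolar point the surface absorbs S(1−A) and emits σT⁴ per unit area — no factor of 4, since only the local patch is in balance.
T = [1480 × 0.74 / 5.67×10⁻⁸]^(1/4) = (1.93×10¹⁰)^(1/4) = 373 K.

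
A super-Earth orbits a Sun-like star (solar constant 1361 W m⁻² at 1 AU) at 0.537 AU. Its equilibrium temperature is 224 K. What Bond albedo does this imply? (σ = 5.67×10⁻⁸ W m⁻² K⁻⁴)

Flux at 0.537 AU: S = 1361/0.537² = 4720 W m⁻².
From T_eq⁴ = S(1−A)/(4σ): 1−A = 4σT_eq⁴/S.
1−A = 4 × 5.67×10⁻⁸ × (224)⁴ / 4720 = 0.121.

A ≈ 0.88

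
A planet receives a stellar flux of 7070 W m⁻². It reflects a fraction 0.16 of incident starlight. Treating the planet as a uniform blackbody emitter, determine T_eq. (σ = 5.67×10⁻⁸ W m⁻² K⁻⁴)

Energy balance: absorbed = emitted ⇒ πR²·S(1−A) = 4πR²·σT_eq⁴, so T_eq⁴ = S(1−A)/(4σ).
T_eq = [7070 × 0.84 / (4 × 5.67×10⁻⁸)]^(1/4) = (2.62×10¹⁰)^(1/4) = 402 K.

T_eq ≈ 402 K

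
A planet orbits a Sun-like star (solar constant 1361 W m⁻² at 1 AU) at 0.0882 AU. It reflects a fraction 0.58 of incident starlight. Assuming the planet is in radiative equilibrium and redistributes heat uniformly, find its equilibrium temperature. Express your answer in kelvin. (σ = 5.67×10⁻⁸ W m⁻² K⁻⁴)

Flux at 0.0882 AU: S = 1361/0.0882² = 1.75×10⁵ W m⁻².
Energy balance: absorbed = emitted ⇒ πR²·S(1−A) = 4πR²·σT_eq⁴, so T_eq⁴ = S(1−A)/(4σ).
T_eq = [1.75×10⁵ × 0.42 / (4 × 5.67×10⁻⁸)]^(1/4) = (3.24×10¹¹)^(1/4) = 754 K.

T_eq ≈ 754 K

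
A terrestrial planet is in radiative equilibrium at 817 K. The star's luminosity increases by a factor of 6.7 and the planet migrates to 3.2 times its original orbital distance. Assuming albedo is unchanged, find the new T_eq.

T_eq ∝ L^(1/4) · d^(−1/2).
T′ = 817 × 6.7^(1/4) / 3.2^(1/2) = 735 K.

T_eq ≈ 735 K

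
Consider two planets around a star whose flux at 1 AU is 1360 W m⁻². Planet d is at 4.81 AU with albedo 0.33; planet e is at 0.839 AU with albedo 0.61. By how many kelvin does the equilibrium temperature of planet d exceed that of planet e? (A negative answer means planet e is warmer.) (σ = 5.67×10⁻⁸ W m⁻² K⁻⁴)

ΔT ≈ -125.3 K

T_eq = [S₀(1−A)/(4σd²)]^(1/4), so T ∝ (1−A)^(1/4) / √d.
T₁ = [1360×0.67/(4×5.67×10⁻⁸×4.81²)]^(1/4) = 114.79 K.
T₂ = [1360×0.39/(4×5.67×10⁻⁸×0.839²)]^(1/4) = 240.08 K.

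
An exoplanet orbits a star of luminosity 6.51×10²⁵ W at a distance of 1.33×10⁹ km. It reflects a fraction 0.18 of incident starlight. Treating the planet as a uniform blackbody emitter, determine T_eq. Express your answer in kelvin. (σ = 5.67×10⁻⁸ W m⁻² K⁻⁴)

T_eq ≈ 57.0 K

d = 1.33×10⁹ km = 1.33×10¹² m.
Flux: S = L/(4πd²) = 6.51×10²⁵/(4π×(1.33×10¹²)²) = 2.93 W m⁻².
Energy balance: absorbed = emitted ⇒ πR²·S(1−A) = 4πR²·σT_eq⁴, so T_eq⁴ = S(1−A)/(4σ).
T_eq = [2.93 × 0.82 / (4 × 5.67×10⁻⁸)]^(1/4) = (1.06×10⁷)^(1/4) = 57.0 K.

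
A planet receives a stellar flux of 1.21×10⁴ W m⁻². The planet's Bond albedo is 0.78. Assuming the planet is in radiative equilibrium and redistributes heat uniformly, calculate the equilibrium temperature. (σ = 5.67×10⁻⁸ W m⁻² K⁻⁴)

T_eq ≈ 329 K

Energy balance: absorbed = emitted ⇒ πR²·S(1−A) = 4πR²·σT_eq⁴, so T_eq⁴ = S(1−A)/(4σ).
T_eq = [1.21×10⁴ × 0.22 / (4 × 5.67×10⁻⁸)]^(1/4) = (1.17×10¹⁰)^(1/4) = 329 K.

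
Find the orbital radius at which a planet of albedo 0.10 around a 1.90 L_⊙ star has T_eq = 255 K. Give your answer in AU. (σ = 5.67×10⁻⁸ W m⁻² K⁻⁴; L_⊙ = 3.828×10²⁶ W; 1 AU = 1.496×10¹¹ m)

d ≈ 1.56 AU

L = 1.90 × 3.828×10²⁶ = 7.27×10²⁶ W.
From T_eq⁴ = L(1−A)/(16πσd²): d = √[L(1−A)/(16πσT_eq⁴)].
d = √[7.27×10²⁶ × 0.90 / (16π × 5.67×10⁻⁸ × (255)⁴)] = 2.33×10¹¹ m = 1.56 AU.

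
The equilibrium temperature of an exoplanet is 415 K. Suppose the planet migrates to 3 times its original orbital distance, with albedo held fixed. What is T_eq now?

T_eq ∝ L^(1/4) · d^(−1/2).
T′ = 415 / 3^(1/2) = 240 K.

T_eq ≈ 240 K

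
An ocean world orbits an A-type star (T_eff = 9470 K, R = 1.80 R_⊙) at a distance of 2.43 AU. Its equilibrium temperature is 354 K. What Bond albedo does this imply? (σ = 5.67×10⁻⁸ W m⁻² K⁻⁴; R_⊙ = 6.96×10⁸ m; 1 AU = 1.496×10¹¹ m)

A ≈ 0.34

R_⋆ = 1.80 × 6.96×10⁸ = 1.25×10⁹ m.
d = 2.43 AU = 3.64×10¹¹ m.
L = 4πR_⋆²σT_⋆⁴ = 4π(1.25×10⁹)² × 5.67×10⁻⁸ × (9470)⁴ = 8.99×10²⁷ W.
S = L/(4πd²) = 5420 W m⁻².
From T_eq⁴ = S(1−A)/(4σ): 1−A = 4σT_eq⁴/S.
1−A = 4 × 5.67×10⁻⁸ × (354)⁴ / 5420 = 0.658.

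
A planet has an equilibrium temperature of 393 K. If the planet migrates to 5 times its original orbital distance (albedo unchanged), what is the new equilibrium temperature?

T_eq ≈ 176 K

T_eq ∝ L^(1/4) · d^(−1/2).
T′ = 393 / 5^(1/2) = 176 K.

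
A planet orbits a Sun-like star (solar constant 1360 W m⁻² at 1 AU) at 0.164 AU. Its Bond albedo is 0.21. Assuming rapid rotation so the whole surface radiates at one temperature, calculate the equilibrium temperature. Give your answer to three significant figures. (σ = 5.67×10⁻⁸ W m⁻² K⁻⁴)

Flux at 0.164 AU: S = 1360/0.164² = 5.06×10⁴ W m⁻².
Energy balance: absorbed = emitted ⇒ πR²·S(1−A) = 4πR²·σT_eq⁴, so T_eq⁴ = S(1−A)/(4σ).
T_eq = [5.06×10⁴ × 0.79 / (4 × 5.67×10⁻⁸)]^(1/4) = (1.76×10¹¹)^(1/4) = 648 K.

T_eq ≈ 648 K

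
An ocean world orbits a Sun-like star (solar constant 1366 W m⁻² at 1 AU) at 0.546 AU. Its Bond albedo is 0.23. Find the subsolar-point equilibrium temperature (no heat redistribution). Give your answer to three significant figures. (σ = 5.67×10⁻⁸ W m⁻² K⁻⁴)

T_ss ≈ 499 K

Flux at 0.546 AU: S = 1366/0.546² = 4580 W m⁻².
At the subsolar point the surface absorbs S(1−A) and emits σT⁴ per unit area — no factor of 4, since only the local patch is in balance.
T = [4580 × 0.77 / 5.67×10⁻⁸]^(1/4) = (6.22×10¹⁰)^(1/4) = 499 K.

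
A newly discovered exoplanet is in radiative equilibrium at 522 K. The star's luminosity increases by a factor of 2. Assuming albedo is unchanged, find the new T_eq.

T_eq ≈ 621 K

T_eq ∝ L^(1/4) · d^(−1/2).
T′ = 522 × 2^(1/4) = 621 K.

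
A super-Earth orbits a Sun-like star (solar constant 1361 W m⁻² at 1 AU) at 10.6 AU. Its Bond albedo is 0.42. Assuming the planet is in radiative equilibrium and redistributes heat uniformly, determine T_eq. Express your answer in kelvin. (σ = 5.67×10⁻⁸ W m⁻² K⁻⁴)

T_eq ≈ 74.6 K

Flux at 10.6 AU: S = 1361/10.6² = 12.1 W m⁻².
Energy balance: absorbed = emitted ⇒ πR²·S(1−A) = 4πR²·σT_eq⁴, so T_eq⁴ = S(1−A)/(4σ).
T_eq = [12.1 × 0.58 / (4 × 5.67×10⁻⁸)]^(1/4) = (3.10×10⁷)^(1/4) = 74.6 K.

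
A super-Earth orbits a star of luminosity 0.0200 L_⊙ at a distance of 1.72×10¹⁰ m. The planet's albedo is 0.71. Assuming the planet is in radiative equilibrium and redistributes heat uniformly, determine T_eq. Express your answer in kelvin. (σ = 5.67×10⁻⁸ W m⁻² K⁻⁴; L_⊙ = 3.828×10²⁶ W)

T_eq ≈ 227 K

L = 0.0200 × 3.828×10²⁶ = 7.66×10²⁴ W.
Flux: S = L/(4πd²) = 7.66×10²⁴/(4π×(1.72×10¹⁰)²) = 2060 W m⁻².
Energy balance: absorbed = emitted ⇒ πR²·S(1−A) = 4πR²·σT_eq⁴, so T_eq⁴ = S(1−A)/(4σ).
T_eq = [2060 × 0.29 / (4 × 5.67×10⁻⁸)]^(1/4) = (2.63×10⁹)^(1/4) = 227 K.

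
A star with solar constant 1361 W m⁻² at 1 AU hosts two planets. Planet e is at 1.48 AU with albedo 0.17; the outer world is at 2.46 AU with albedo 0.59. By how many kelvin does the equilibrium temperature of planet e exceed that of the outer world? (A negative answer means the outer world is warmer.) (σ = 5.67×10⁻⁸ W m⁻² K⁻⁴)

T_eq = [S₀(1−A)/(4σd²)]^(1/4), so T ∝ (1−A)^(1/4) / √d.
T₁ = [1361×0.83/(4×5.67×10⁻⁸×1.48²)]^(1/4) = 218.37 K.
T₂ = [1361×0.41/(4×5.67×10⁻⁸×2.46²)]^(1/4) = 142.00 K.

ΔT ≈ 76.4 K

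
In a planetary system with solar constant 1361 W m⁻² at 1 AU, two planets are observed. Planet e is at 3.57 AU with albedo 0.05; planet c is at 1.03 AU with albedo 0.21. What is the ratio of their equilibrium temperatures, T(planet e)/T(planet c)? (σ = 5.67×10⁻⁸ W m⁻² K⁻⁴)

T₁/T₂ ≈ 0.562

T_eq = [S₀(1−A)/(4σd²)]^(1/4), so T ∝ (1−A)^(1/4) / √d.
T₁ = [1361×0.95/(4×5.67×10⁻⁸×3.57²)]^(1/4) = 145.43 K.
T₂ = [1361×0.79/(4×5.67×10⁻⁸×1.03²)]^(1/4) = 258.55 K.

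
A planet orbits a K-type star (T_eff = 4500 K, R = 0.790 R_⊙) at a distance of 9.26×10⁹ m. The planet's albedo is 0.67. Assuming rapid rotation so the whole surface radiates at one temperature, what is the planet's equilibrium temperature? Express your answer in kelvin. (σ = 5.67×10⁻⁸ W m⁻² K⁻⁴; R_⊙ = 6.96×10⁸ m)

R_⋆ = 0.790 × 6.96×10⁸ = 5.50×10⁸ m.
L = 4πR_⋆²σT_⋆⁴ = 4π(5.50×10⁸)² × 5.67×10⁻⁸ × (4500)⁴ = 8.83×10²⁵ W.
S = L/(4πd²) = 8.20×10⁴ W m⁻².
Energy balance: absorbed = emitted ⇒ πR²·S(1−A) = 4πR²·σT_eq⁴, so T_eq⁴ = S(1−A)/(4σ).
T_eq = [8.20×10⁴ × 0.33 / (4 × 5.67×10⁻⁸)]^(1/4) = (1.19×10¹¹)^(1/4) = 588 K.

T_eq ≈ 588 K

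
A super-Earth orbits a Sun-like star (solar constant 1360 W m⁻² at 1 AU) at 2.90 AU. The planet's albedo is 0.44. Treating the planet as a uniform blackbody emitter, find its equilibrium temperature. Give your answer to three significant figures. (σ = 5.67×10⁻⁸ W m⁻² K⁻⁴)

Flux at 2.90 AU: S = 1360/2.90² = 162 W m⁻².
Energy balance: absorbed = emitted ⇒ πR²·S(1−A) = 4πR²·σT_eq⁴, so T_eq⁴ = S(1−A)/(4σ).
T_eq = [162 × 0.56 / (4 × 5.67×10⁻⁸)]^(1/4) = (3.99×10⁸)^(1/4) = 141 K.

T_eq ≈ 141 K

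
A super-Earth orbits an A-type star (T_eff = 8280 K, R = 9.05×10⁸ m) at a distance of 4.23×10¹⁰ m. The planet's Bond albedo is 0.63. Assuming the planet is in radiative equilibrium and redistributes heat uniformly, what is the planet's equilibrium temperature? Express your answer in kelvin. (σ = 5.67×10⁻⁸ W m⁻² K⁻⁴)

L = 4πR_⋆²σT_⋆⁴ = 4π(9.05×10⁸)² × 5.67×10⁻⁸ × (8280)⁴ = 2.74×10²⁷ W.
S = L/(4πd²) = 1.22×10⁵ W m⁻².
Energy balance: absorbed = emitted ⇒ πR²·S(1−A) = 4πR²·σT_eq⁴, so T_eq⁴ = S(1−A)/(4σ).
T_eq = [1.22×10⁵ × 0.37 / (4 × 5.67×10⁻⁸)]^(1/4) = (1.99×10¹¹)^(1/4) = 668 K.

T_eq ≈ 668 K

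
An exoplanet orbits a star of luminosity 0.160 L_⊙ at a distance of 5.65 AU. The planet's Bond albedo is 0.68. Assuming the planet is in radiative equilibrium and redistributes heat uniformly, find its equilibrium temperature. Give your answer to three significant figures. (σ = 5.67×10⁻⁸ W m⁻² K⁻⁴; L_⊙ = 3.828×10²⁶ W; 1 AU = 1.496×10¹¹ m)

T_eq ≈ 55.7 K

d = 5.65 AU = 8.45×10¹¹ m.
L = 0.160 × 3.828×10²⁶ = 6.12×10²⁵ W.
Flux: S = L/(4πd²) = 6.12×10²⁵/(4π×(8.45×10¹¹)²) = 6.82 W m⁻².
Energy balance: absorbed = emitted ⇒ πR²·S(1−A) = 4πR²·σT_eq⁴, so T_eq⁴ = S(1−A)/(4σ).
T_eq = [6.82 × 0.32 / (4 × 5.67×10⁻⁸)]^(1/4) = (9.63×10⁶)^(1/4) = 55.7 K.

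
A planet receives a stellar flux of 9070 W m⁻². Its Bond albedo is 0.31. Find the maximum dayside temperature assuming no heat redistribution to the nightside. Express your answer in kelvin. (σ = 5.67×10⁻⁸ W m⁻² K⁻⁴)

With no redistribution each surface element balances locally: S(1−A) = σT⁴.
T = [9070 × 0.69 / 5.67×10⁻⁸]^(1/4) = (1.10×10¹¹)^(1/4) = 576 K.

T_ss ≈ 576 K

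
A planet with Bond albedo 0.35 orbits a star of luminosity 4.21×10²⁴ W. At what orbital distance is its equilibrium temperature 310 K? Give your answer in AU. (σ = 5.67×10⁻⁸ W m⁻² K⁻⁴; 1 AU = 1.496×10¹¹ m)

From T_eq⁴ = L(1−A)/(16πσd²): d = √[L(1−A)/(16πσT_eq⁴)].
d = √[4.21×10²⁴ × 0.65 / (16π × 5.67×10⁻⁸ × (310)⁴)] = 1.02×10¹⁰ m = 0.0682 AU.

d ≈ 0.0682 AU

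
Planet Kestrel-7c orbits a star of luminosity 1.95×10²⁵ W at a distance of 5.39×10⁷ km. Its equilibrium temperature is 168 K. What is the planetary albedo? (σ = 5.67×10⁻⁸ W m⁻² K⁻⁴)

d = 5.39×10⁷ km = 5.39×10¹⁰ m.
Flux: S = L/(4πd²) = 1.95×10²⁵/(4π×(5.39×10¹⁰)²) = 534 W m⁻².
From T_eq⁴ = S(1−A)/(4σ): 1−A = 4σT_eq⁴/S.
1−A = 4 × 5.67×10⁻⁸ × (168)⁴ / 534 = 0.338.

A ≈ 0.66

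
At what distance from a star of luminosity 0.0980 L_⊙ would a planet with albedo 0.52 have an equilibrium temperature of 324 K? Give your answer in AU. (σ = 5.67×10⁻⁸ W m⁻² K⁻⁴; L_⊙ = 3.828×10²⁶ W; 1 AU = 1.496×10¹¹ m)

L = 0.0980 × 3.828×10²⁶ = 3.75×10²⁵ W.
From T_eq⁴ = L(1−A)/(16πσd²): d = √[L(1−A)/(16πσT_eq⁴)].
d = √[3.75×10²⁵ × 0.48 / (16π × 5.67×10⁻⁸ × (324)⁴)] = 2.39×10¹⁰ m = 0.160 AU.

d ≈ 0.160 AU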